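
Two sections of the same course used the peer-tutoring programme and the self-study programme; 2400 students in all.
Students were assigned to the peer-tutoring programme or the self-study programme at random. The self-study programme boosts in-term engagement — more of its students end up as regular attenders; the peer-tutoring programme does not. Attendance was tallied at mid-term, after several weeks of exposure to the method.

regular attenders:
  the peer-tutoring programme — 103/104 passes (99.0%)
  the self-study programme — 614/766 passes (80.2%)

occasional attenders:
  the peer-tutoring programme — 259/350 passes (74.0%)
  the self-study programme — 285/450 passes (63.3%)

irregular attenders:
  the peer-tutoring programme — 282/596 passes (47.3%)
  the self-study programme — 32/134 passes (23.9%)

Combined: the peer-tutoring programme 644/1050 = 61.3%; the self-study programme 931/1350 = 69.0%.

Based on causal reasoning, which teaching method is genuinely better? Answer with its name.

the self-study programme

The distribution of mid-term attendance is itself part of what the teaching method does — it is an intermediate outcome. Holding it fixed would remove that part of the effect; the total effect is the pooled difference.
Pooled: the peer-tutoring programme 61.3% vs the self-study programme 69.0%; the self-study programme is higher overall.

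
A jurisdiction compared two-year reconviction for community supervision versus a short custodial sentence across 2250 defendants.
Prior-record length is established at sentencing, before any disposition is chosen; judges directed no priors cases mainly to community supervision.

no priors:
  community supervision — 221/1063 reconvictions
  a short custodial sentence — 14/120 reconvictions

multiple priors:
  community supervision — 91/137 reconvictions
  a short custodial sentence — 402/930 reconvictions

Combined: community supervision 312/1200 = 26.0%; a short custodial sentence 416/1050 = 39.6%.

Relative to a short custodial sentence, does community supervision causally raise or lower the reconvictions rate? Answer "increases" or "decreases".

Nothing the disposition does changes prior-record length; the imbalance is an allocation artefact. With prior-record length also predicting the outcome, the pooled figure is confounded, and the within-stratum comparison is the causal one.
Within each level — no priors: 20.8% vs 11.7%; multiple priors: 66.4% vs 43.2% — a short custodial sentence is lower every time.

increases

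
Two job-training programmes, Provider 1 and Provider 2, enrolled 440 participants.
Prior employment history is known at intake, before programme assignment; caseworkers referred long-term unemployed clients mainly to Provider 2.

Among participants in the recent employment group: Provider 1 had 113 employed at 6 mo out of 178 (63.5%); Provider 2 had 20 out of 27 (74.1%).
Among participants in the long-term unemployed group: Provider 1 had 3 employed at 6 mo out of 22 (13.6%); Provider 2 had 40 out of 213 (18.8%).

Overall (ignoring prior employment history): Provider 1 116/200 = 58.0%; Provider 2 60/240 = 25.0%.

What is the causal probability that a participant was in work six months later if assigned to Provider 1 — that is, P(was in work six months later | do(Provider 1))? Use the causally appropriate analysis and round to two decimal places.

0.37

The prior employment history-specific comparison favours Provider 2 throughout, but the pooled figures favour Provider 1. The question is whether to condition on prior employment history.
Prior employment history satisfies the back-door criterion: it is not a descendant of the programme, and it blocks the spurious path from programme to outcome. Adjusting for it (i.e., using the within-prior employment history rates) gives the causal effect.
Standardising Provider 1 to the population prior employment history mix: 0.466·113/178 + 0.534·3/22 = 0.369.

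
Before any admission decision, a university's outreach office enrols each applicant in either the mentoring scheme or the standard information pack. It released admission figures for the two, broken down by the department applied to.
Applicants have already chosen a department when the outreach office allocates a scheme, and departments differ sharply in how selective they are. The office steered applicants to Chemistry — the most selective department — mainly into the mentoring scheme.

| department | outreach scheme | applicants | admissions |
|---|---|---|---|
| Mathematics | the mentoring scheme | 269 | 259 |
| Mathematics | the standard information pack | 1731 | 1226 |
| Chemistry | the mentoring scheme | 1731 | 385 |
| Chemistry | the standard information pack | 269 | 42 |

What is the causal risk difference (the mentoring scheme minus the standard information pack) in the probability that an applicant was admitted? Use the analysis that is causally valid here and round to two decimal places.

+0.16

The stratified and pooled comparisons disagree (the mentoring scheme wins within each department; the standard information pack wins overall), so the answer turns on the causal role of department.
Department satisfies the back-door criterion: it is not a descendant of the outreach scheme, and it blocks the spurious path from outreach scheme to outcome. Adjusting for it (i.e., using the within-department rates) gives the causal effect.
Adjusting over the population distribution of department: 0.500·(0.963−0.708) + 0.500·(0.222−0.156) = +0.160.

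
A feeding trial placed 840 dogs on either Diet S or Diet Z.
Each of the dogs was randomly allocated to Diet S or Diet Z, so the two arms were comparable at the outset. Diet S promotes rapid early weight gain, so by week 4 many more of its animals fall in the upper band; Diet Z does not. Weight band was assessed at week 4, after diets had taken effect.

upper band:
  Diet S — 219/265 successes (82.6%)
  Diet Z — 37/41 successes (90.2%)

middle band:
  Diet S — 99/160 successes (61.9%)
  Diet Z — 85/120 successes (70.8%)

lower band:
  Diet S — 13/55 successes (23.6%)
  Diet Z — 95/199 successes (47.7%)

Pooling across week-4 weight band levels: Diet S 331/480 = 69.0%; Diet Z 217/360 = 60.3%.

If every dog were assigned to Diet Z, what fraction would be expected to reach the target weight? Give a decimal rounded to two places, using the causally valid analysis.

0.60

Week-4 weight band is recorded after the diet and is itself shifted by it — it sits on the causal path from diet to outcome. Conditioning on a mediator would strip out part of the effect we want; the pooled comparison gives the total causal effect.
So P(outcome | do(Diet Z)) is just the pooled rate for Diet Z: 217/360 = 0.603.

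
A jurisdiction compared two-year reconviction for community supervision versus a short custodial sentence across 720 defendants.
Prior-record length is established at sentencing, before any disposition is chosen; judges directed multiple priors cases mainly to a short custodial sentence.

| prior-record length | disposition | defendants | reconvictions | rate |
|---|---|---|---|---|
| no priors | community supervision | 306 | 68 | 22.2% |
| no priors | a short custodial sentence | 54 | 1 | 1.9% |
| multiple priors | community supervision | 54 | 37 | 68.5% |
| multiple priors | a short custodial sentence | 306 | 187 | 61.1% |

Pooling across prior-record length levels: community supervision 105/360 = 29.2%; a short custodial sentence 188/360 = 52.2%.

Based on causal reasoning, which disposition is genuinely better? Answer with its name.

Prior-record length satisfies the back-door criterion: it is not a descendant of the disposition, and it blocks the spurious path from disposition to outcome. Adjusting for it (i.e., using the within-prior-record length rates) gives the causal effect.
Within each level — no priors: 22.2% vs 1.9%; multiple priors: 68.5% vs 61.1% — a short custodial sentence is lower every time.

a short custodial sentence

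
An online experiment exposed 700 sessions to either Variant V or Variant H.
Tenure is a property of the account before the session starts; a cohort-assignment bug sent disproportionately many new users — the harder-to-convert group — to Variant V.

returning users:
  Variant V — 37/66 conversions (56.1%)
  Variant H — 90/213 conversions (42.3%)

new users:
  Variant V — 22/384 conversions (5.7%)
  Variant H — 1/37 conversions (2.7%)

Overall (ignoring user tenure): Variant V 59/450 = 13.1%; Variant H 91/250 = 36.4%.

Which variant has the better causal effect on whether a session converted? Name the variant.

Since user tenure is a pre-existing factor (not a product of the variant) and it affects the outcome on its own, it is a confounder. The stratified rates, not the pooled rate, identify the causal effect.
Within each level — returning users: 56.1% vs 42.3%; new users: 5.7% vs 2.7% — Variant V is higher every time.

Variant V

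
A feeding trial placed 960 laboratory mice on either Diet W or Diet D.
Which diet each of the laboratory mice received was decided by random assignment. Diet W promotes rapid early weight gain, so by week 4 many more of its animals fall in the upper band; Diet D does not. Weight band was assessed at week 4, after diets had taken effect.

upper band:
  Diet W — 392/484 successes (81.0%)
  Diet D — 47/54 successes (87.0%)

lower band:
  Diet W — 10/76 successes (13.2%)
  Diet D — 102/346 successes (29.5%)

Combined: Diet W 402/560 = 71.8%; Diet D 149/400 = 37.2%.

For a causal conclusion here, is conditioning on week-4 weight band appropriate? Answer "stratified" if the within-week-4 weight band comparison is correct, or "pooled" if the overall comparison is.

The distribution of week-4 weight band is itself part of what the diet does — it is an intermediate outcome. Holding it fixed would remove that part of the effect; the total effect is the pooled difference.
Pooled: Diet W 71.8% vs Diet D 37.2%; Diet W is higher overall.

pooled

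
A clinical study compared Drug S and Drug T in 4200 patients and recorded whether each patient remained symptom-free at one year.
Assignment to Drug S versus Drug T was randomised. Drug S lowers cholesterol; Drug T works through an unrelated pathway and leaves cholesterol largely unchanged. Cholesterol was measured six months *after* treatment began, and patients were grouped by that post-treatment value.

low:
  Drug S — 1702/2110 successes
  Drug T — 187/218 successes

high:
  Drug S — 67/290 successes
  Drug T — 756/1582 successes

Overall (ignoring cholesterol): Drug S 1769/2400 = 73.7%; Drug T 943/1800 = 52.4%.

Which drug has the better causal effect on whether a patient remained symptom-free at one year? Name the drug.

The stratified and pooled comparisons disagree (Drug T wins within each cholesterol; Drug S wins overall), so the answer turns on the causal role of cholesterol.
Cholesterol lies on the pathway drug → cholesterol → outcome, so adjusting for it blocks the indirect effect. For the total causal effect of drug, use the unadjusted pooled rates.
Pooled: Drug S 73.7% vs Drug T 52.4%; Drug S is higher overall.

Drug S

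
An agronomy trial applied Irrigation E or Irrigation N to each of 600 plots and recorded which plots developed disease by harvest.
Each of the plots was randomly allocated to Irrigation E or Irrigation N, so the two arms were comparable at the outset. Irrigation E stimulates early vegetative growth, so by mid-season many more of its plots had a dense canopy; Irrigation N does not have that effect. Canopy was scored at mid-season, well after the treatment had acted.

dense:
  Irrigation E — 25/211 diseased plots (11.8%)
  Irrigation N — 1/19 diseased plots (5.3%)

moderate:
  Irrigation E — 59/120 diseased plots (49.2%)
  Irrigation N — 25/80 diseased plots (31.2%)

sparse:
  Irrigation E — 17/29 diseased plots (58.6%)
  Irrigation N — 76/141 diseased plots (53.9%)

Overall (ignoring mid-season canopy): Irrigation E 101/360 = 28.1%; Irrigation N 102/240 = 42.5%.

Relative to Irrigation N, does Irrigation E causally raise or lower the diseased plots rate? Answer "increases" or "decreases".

decreases

Mid-season canopy is downstream of the irrigation. One should not condition on a consequence of treatment, so the overall rates are the right comparison.
Pooled: Irrigation E 28.1% vs Irrigation N 42.5%; Irrigation E is lower overall.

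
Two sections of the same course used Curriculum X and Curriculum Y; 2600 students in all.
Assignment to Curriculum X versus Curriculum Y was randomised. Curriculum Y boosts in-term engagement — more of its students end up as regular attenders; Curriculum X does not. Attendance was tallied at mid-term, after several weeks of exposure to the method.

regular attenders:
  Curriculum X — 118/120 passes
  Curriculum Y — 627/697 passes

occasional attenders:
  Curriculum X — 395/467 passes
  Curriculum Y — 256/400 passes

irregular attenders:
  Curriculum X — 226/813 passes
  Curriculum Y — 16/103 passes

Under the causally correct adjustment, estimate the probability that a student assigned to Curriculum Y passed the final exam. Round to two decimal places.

Mid-term attendance is downstream of the teaching method. One should not condition on a consequence of treatment, so the overall rates are the right comparison.
So P(outcome | do(Curriculum Y)) is just the pooled rate for Curriculum Y: 899/1200 = 0.749.

0.75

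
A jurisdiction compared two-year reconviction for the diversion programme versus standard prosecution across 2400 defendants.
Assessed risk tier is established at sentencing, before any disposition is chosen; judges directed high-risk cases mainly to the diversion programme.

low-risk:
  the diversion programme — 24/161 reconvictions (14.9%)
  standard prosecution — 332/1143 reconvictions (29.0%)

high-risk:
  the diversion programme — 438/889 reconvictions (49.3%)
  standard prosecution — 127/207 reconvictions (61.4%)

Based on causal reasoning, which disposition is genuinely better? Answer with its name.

The assessed risk tier-specific comparison favours the diversion programme throughout, but the pooled figures favour standard prosecution. The question is whether to condition on assessed risk tier.
The imbalance in assessed risk tier arose from how defendants were allocated, not from anything the disposition did; and assessed risk tier independently affects the outcome. The pooled gap is confounded — condition on assessed risk tier.
Within each level — low-risk: 14.9% vs 29.0%; high-risk: 49.3% vs 61.4% — the diversion programme is lower every time.

the diversion programme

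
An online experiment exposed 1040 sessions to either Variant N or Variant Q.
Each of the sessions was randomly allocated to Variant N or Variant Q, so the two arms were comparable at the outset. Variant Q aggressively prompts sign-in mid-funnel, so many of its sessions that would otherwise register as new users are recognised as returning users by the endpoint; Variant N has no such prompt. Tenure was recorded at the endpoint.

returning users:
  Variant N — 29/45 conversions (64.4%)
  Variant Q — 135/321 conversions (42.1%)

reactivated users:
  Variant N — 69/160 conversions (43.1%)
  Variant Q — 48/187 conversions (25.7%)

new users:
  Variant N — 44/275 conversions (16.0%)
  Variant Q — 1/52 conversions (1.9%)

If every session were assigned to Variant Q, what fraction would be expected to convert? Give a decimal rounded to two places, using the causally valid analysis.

0.33

The stratified and pooled comparisons disagree (Variant N wins within each user tenure; Variant Q wins overall), so the answer turns on the causal role of user tenure.
User tenure here is a post-treatment variable shaped by the variant; conditioning on it would introduce bias rather than remove it. The overall comparison is the causal one.
So P(outcome | do(Variant Q)) is just the pooled rate for Variant Q: 184/560 = 0.329.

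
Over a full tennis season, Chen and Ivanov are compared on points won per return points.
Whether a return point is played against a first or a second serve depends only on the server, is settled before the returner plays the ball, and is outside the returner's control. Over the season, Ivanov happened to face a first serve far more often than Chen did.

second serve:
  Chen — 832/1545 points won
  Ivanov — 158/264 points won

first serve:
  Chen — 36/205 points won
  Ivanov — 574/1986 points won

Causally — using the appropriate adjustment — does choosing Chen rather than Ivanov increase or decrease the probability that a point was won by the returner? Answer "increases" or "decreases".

The imbalance in serve type arose from how return points were allocated, not from anything the player did; and serve type independently affects the outcome. The pooled gap is confounded — condition on serve type.
Within each level — second serve: 53.9% vs 59.8%; first serve: 17.6% vs 28.9% — Ivanov is higher every time.

decreases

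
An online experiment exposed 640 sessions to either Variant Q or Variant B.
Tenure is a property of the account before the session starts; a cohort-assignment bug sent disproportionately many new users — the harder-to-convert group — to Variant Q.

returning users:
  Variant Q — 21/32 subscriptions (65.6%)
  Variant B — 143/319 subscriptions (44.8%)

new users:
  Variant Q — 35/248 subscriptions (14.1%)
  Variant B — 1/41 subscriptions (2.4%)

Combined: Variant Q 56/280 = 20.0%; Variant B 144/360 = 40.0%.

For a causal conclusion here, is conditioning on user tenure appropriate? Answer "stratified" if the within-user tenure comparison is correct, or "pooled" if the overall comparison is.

stratified

User tenure satisfies the back-door criterion: it is not a descendant of the variant, and it blocks the spurious path from variant to outcome. Adjusting for it (i.e., using the within-user tenure rates) gives the causal effect.
Within each level — returning users: 65.6% vs 44.8%; new users: 14.1% vs 2.4% — Variant Q is higher every time.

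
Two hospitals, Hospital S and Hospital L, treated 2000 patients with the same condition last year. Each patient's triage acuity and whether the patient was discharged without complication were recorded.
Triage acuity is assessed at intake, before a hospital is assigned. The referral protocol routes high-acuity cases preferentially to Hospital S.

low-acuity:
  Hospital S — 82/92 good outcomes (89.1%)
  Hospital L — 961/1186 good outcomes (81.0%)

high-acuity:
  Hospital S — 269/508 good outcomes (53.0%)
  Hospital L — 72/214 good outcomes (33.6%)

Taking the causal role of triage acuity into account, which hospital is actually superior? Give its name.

Triage acuity satisfies the back-door criterion: it is not a descendant of the hospital, and it blocks the spurious path from hospital to outcome. Adjusting for it (i.e., using the within-triage acuity rates) gives the causal effect.
Within each level — low-acuity: 89.1% vs 81.0%; high-acuity: 53.0% vs 33.6% — Hospital S is higher every time.

Hospital S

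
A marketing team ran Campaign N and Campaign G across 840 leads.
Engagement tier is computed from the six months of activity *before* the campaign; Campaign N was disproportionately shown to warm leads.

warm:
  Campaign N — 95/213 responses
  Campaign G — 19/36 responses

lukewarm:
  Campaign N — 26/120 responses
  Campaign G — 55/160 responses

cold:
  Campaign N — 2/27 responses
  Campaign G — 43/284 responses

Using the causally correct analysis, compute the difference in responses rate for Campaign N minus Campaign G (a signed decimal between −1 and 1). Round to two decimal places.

Within every engagement tier level Campaign G has the higher rate, yet pooled Campaign N does — Simpson's reversal.
Nothing the campaign does changes engagement tier; the imbalance is an allocation artefact. With engagement tier also predicting the outcome, the pooled figure is confounded, and the within-stratum comparison is the causal one.
Adjusting over the population distribution of engagement tier: 0.296·(0.446−0.528) + 0.333·(0.217−0.344) + 0.370·(0.074−0.151) = -0.095.

-0.10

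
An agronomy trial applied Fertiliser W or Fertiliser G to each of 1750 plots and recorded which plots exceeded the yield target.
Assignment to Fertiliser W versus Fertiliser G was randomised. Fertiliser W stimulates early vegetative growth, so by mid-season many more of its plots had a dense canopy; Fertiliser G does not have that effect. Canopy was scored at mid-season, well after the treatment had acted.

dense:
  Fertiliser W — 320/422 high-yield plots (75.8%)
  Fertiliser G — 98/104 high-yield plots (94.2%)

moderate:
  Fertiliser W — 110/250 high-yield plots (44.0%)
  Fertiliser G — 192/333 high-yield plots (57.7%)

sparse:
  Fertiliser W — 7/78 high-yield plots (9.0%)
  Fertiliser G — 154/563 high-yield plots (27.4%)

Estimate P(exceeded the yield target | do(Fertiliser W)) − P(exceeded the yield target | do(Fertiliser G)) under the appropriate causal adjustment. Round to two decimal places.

Within every mid-season canopy level Fertiliser G has the higher rate, yet pooled Fertiliser W does — Simpson's reversal.
Because the fertiliser influences mid-season canopy, mid-season canopy is a post-treatment mediator, not a confounder. Stratifying on it would bias the estimate; the causal effect is the crude pooled difference.
The causal difference is the pooled difference: 0.583 − 0.444 = +0.139.

+0.14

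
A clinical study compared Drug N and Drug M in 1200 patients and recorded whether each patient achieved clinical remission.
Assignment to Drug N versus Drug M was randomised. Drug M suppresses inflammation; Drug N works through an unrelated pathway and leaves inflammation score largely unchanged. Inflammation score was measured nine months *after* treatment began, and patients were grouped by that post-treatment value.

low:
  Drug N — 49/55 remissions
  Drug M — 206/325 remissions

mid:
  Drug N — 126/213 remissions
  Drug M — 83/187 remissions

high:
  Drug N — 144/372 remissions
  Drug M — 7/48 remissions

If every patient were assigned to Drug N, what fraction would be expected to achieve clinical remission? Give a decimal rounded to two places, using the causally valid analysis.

0.50

Inflammation score is recorded after the drug and is itself shifted by it — it sits on the causal path from drug to outcome. Conditioning on a mediator would strip out part of the effect we want; the pooled comparison gives the total causal effect.
So P(outcome | do(Drug N)) is just the pooled rate for Drug N: 319/640 = 0.498.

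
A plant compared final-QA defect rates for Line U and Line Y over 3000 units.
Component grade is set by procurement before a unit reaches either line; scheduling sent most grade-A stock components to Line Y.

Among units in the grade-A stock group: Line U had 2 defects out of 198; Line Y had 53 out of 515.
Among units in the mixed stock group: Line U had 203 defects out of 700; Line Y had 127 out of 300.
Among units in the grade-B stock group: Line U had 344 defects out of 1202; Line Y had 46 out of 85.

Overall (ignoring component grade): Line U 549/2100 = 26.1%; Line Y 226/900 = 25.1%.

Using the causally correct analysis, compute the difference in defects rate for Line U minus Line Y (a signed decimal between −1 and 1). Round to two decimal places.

Line U is lower inside every component grade stratum but Line Y is lower in aggregate. Whether to stratify depends on how component grade relates to the line.
Component grade is set before the line has any effect — it is not caused by the line — and it independently drives the outcome. That makes it a confounder, so the causal comparison is within component grade levels.
Adjusting over the population distribution of component grade: 0.238·(0.010−0.103) + 0.333·(0.290−0.423) + 0.429·(0.286−0.541) = -0.176.

-0.18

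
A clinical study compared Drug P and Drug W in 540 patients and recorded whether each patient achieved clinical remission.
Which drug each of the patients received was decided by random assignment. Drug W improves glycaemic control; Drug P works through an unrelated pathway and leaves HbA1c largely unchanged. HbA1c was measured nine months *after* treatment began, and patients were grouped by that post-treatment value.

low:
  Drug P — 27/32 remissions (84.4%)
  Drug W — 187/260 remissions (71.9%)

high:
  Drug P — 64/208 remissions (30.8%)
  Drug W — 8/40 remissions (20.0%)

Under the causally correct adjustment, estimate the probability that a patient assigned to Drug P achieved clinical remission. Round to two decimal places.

0.38

HbA1c lies on the pathway drug → HbA1c → outcome, so adjusting for it blocks the indirect effect. For the total causal effect of drug, use the unadjusted pooled rates.
So P(outcome | do(Drug P)) is just the pooled rate for Drug P: 91/240 = 0.379.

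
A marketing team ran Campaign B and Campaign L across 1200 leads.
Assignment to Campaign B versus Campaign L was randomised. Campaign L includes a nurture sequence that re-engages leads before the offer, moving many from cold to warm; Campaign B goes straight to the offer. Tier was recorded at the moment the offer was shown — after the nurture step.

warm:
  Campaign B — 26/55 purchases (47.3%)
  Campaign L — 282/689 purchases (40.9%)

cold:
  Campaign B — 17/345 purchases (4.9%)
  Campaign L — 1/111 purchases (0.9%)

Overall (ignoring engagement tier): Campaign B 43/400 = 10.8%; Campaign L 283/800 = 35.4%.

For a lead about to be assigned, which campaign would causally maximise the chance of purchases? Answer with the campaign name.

Campaign L

Because the campaign influences engagement tier, engagement tier is a post-treatment mediator, not a confounder. Stratifying on it would bias the estimate; the causal effect is the crude pooled difference.
Pooled: Campaign B 10.8% vs Campaign L 35.4%; Campaign L is higher overall.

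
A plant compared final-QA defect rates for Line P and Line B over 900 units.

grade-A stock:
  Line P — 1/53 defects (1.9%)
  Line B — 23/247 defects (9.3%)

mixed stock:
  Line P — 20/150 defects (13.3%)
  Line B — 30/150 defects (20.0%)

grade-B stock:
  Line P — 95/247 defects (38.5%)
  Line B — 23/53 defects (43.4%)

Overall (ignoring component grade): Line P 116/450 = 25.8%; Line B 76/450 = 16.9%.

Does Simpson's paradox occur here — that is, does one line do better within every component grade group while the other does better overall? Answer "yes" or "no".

Within each component grade level (grade-A stock 1.9% vs 9.3%; mixed stock 13.3% vs 20.0%; grade-B stock 38.5% vs 43.4%), Line P has the lower rate every time. Pooled: 25.8% vs 16.9% — Line B has the lower rate overall. The two comparisons disagree.

yes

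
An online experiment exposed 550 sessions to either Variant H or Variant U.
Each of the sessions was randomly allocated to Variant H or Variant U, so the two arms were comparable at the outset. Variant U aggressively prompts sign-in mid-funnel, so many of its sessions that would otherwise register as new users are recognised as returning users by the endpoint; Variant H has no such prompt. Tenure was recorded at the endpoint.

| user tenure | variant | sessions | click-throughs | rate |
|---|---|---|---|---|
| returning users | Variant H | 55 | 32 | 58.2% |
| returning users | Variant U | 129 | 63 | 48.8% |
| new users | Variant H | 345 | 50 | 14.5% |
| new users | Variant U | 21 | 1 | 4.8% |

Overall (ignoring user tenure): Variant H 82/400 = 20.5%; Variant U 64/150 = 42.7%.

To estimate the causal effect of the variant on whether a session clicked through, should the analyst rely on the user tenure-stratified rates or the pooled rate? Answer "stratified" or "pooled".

pooled

Within every user tenure level Variant H has the higher rate, yet pooled Variant U does — Simpson's reversal.
User tenure lies on the pathway variant → user tenure → outcome, so adjusting for it blocks the indirect effect. For the total causal effect of variant, use the unadjusted pooled rates.
Pooled: Variant H 20.5% vs Variant U 42.7%; Variant U is higher overall.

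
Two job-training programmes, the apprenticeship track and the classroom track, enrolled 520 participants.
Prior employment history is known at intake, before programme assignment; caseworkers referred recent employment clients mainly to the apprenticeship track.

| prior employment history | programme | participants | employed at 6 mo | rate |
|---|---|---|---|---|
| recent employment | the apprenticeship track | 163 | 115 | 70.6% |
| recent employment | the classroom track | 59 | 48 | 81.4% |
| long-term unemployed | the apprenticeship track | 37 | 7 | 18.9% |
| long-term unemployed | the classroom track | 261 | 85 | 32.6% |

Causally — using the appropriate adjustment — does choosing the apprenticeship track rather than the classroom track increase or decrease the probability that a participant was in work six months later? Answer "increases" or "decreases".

The imbalance in prior employment history arose from how participants were allocated, not from anything the programme did; and prior employment history independently affects the outcome. The pooled gap is confounded — condition on prior employment history.
Within each level — recent employment: 70.6% vs 81.4%; long-term unemployed: 18.9% vs 32.6% — the classroom track is higher every time.

decreases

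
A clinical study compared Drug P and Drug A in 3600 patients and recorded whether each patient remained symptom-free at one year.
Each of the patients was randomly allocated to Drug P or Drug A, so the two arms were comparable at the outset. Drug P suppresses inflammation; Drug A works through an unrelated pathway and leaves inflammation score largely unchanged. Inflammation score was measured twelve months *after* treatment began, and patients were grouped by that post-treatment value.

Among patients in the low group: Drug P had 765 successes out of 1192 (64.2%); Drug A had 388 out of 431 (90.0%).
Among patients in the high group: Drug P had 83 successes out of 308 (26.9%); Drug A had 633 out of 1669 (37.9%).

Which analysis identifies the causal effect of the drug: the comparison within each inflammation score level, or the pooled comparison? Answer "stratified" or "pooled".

pooled

Stratifying would compare drugs among patients the drugs themselves sorted into inflammation score groups — a form of selection on an intermediate. The unconditioned pooled rates give the total causal effect.
Pooled: Drug P 56.5% vs Drug A 48.6%; Drug P is higher overall.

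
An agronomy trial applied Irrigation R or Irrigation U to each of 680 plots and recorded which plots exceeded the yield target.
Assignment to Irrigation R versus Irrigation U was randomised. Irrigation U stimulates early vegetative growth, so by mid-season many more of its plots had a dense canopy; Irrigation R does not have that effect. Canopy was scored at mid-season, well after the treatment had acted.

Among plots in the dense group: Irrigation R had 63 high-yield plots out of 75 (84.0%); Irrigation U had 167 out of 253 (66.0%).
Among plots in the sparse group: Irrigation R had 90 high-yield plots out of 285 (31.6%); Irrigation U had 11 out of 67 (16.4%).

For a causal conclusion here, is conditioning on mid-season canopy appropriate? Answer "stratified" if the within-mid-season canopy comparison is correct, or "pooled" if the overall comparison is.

pooled

The mid-season canopy-specific comparison favours Irrigation R throughout, but the pooled figures favour Irrigation U. The question is whether to condition on mid-season canopy.
Because the irrigation influences mid-season canopy, mid-season canopy is a post-treatment mediator, not a confounder. Stratifying on it would bias the estimate; the causal effect is the crude pooled difference.
Pooled: Irrigation R 42.5% vs Irrigation U 55.6%; Irrigation U is higher overall.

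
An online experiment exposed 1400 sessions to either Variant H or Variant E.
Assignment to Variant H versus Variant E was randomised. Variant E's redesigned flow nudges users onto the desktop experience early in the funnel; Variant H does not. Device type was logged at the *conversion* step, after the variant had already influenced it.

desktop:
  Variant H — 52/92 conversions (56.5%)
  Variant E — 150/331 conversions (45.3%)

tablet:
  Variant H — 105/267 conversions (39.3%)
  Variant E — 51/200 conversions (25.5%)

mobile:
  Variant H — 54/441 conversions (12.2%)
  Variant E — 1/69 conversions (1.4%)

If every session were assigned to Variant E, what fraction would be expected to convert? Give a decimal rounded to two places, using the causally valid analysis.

Device type here is a post-treatment variable shaped by the variant; conditioning on it would introduce bias rather than remove it. The overall comparison is the causal one.
So P(outcome | do(Variant E)) is just the pooled rate for Variant E: 202/600 = 0.337.

0.34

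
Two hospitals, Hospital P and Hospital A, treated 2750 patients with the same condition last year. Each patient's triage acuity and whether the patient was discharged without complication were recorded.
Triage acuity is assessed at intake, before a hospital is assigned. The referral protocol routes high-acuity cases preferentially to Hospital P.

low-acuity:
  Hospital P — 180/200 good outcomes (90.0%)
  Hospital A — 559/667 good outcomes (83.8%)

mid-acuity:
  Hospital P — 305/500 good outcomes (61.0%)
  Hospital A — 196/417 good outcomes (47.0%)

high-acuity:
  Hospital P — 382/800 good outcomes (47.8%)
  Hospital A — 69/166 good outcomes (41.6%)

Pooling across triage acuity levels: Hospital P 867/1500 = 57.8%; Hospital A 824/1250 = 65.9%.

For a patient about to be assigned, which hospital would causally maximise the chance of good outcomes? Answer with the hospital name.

Hospital P

Triage acuity differs across hospitals for reasons unrelated to any effect of the hospital itself, and it separately predicts the outcome — a classic confounder. We must compare within triage acuity levels.
Within each level — low-acuity: 90.0% vs 83.8%; mid-acuity: 61.0% vs 47.0%; high-acuity: 47.8% vs 41.6% — Hospital P is higher every time.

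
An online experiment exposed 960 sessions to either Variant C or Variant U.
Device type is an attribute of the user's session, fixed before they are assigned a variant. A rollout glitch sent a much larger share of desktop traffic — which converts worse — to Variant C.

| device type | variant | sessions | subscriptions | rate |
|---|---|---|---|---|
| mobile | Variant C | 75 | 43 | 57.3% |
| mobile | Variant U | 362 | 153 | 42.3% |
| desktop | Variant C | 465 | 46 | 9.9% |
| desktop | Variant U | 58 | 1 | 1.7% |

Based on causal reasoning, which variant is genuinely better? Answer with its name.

The device type-specific comparison favours Variant C throughout, but the pooled figures favour Variant U. The question is whether to condition on device type.
Device type satisfies the back-door criterion: it is not a descendant of the variant, and it blocks the spurious path from variant to outcome. Adjusting for it (i.e., using the within-device type rates) gives the causal effect.
Within each level — mobile: 57.3% vs 42.3%; desktop: 9.9% vs 1.7% — Variant C is higher every time.

Variant C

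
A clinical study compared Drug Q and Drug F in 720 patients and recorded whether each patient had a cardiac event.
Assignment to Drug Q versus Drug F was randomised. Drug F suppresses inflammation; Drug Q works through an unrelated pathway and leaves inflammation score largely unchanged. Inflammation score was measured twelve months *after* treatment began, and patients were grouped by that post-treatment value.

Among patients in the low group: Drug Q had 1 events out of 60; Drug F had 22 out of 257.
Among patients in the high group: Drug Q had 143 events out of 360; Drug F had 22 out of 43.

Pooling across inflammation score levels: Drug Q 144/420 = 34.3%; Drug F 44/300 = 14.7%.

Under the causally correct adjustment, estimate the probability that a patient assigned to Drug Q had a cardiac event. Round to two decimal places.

The distribution of inflammation score is itself part of what the drug does — it is an intermediate outcome. Holding it fixed would remove that part of the effect; the total effect is the pooled difference.
So P(outcome | do(Drug Q)) is just the pooled rate for Drug Q: 144/420 = 0.343.

0.34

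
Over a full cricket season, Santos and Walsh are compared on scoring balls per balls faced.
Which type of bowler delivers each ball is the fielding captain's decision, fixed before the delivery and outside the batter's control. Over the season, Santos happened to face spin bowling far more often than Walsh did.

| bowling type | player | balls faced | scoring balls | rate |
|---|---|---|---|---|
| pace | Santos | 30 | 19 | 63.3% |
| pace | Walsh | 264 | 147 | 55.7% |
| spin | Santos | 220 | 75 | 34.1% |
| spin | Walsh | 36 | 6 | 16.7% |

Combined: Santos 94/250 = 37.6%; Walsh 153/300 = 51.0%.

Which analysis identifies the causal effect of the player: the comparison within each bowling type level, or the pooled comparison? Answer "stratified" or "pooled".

Santos is higher inside every bowling type stratum but Walsh is higher in aggregate. Whether to stratify depends on how bowling type relates to the player.
The imbalance in bowling type arose from how balls faced were allocated, not from anything the player did; and bowling type independently affects the outcome. The pooled gap is confounded — condition on bowling type.
Within each level — pace: 63.3% vs 55.7%; spin: 34.1% vs 16.7% — Santos is higher every time.

stratified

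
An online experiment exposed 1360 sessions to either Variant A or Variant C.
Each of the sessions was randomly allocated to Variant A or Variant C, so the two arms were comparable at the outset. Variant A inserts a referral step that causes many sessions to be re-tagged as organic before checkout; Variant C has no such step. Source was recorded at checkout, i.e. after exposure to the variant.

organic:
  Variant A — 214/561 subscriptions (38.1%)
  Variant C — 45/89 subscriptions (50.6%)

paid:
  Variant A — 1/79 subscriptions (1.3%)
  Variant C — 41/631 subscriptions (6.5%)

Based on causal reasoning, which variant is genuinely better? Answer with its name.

Variant A

The traffic source-specific comparison favours Variant C throughout, but the pooled figures favour Variant A. The question is whether to condition on traffic source.
Traffic source lies on the pathway variant → traffic source → outcome, so adjusting for it blocks the indirect effect. For the total causal effect of variant, use the unadjusted pooled rates.
Pooled: Variant A 33.6% vs Variant C 11.9%; Variant A is higher overall.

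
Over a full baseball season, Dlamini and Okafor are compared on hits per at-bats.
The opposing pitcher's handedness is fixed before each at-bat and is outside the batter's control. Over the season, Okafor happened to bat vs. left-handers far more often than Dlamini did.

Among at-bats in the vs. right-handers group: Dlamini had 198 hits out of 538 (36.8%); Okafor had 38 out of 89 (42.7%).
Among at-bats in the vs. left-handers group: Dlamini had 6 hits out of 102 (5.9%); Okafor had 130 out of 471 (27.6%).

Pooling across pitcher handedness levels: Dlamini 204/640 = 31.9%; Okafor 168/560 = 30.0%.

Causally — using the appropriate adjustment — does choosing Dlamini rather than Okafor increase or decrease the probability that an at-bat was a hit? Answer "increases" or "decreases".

decreases

The stratified and pooled comparisons disagree (Okafor wins within each pitcher handedness; Dlamini wins overall), so the answer turns on the causal role of pitcher handedness.
Pitcher handedness differs across players for reasons unrelated to any effect of the player itself, and it separately predicts the outcome — a classic confounder. We must compare within pitcher handedness levels.
Within each level — vs. right-handers: 36.8% vs 42.7%; vs. left-handers: 5.9% vs 27.6% — Okafor is higher every time.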